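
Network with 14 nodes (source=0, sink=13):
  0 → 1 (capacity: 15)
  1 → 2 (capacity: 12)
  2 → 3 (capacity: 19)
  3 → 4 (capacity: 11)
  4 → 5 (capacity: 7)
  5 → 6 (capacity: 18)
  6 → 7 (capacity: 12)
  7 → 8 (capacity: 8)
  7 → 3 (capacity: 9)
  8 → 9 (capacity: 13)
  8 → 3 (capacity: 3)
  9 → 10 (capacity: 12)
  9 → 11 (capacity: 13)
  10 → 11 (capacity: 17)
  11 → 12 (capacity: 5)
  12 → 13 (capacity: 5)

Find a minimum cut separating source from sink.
Min cut value = 5, edges: (12,13)

Min cut value: 5
Partition: S = [0, 1, 2, 3, 4, 5, 6, 7, 8, 9, 10, 11, 12], T = [13]
Cut edges: (12,13)

By max-flow min-cut theorem, max flow = min cut = 5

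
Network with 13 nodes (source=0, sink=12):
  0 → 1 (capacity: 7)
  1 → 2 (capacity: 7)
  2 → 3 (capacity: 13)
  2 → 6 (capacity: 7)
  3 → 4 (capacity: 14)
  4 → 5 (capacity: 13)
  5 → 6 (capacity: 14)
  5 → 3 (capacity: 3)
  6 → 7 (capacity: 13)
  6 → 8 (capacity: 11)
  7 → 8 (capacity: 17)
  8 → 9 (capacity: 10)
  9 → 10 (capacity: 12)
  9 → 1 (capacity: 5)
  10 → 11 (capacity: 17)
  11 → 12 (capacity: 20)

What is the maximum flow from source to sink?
Maximum flow = 7

Max flow: 7

Flow assignment:
  0 → 1: 7/7
  1 → 2: 7/7
  2 → 6: 7/7
  6 → 8: 7/11
  8 → 9: 7/10
  9 → 10: 7/12
  10 → 11: 7/17
  11 → 12: 7/20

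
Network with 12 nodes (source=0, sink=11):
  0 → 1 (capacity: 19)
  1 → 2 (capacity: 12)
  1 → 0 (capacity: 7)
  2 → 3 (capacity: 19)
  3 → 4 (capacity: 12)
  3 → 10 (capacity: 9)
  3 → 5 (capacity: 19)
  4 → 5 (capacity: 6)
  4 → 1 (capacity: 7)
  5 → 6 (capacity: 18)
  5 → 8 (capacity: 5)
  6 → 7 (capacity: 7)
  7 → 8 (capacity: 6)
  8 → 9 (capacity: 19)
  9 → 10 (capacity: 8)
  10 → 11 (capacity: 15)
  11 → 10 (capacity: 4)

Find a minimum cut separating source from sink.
Min cut value = 12, edges: (1,2)

Min cut value: 12
Partition: S = [0, 1], T = [2, 3, 4, 5, 6, 7, 8, 9, 10, 11]
Cut edges: (1,2)

By max-flow min-cut theorem, max flow = min cut = 12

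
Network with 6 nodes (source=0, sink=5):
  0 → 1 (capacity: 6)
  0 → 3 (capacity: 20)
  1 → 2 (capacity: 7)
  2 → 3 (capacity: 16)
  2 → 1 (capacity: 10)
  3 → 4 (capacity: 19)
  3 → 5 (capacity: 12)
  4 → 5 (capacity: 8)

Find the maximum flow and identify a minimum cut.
Max flow = 20, Min cut edges: (3,5), (4,5)

Maximum flow: 20
Minimum cut: (3,5), (4,5)
Partition: S = [0, 1, 2, 3, 4], T = [5]

Max-flow min-cut theorem verified: both equal 20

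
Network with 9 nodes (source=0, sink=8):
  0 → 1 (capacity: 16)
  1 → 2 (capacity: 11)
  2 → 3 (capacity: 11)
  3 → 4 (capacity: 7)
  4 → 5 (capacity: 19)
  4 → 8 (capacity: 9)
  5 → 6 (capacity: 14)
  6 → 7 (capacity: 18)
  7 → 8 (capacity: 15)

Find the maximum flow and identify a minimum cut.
Max flow = 7, Min cut edges: (3,4)

Maximum flow: 7
Minimum cut: (3,4)
Partition: S = [0, 1, 2, 3], T = [4, 5, 6, 7, 8]

Max-flow min-cut theorem verified: both equal 7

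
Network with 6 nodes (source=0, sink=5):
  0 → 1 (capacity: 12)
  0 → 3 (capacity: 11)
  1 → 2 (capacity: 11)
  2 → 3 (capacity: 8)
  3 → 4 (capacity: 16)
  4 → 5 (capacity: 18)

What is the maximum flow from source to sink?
Maximum flow = 16

Max flow: 16

Flow assignment:
  0 → 1: 8/12
  0 → 3: 8/11
  1 → 2: 8/11
  2 → 3: 8/8
  3 → 4: 16/16
  4 → 5: 16/18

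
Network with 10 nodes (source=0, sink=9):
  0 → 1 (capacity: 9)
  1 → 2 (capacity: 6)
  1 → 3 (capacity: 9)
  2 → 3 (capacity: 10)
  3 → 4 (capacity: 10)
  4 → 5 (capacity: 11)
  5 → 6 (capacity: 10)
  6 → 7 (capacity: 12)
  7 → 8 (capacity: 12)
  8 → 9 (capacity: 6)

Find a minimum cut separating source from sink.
Min cut value = 6, edges: (8,9)

Min cut value: 6
Partition: S = [0, 1, 2, 3, 4, 5, 6, 7, 8], T = [9]
Cut edges: (8,9)

By max-flow min-cut theorem, max flow = min cut = 6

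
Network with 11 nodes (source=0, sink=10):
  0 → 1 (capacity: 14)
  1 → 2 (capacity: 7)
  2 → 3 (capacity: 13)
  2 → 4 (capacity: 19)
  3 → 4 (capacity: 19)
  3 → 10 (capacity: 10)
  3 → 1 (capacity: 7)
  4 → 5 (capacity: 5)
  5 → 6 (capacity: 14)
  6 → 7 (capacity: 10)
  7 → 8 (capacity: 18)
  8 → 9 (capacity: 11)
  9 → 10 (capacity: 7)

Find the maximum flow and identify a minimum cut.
Max flow = 7, Min cut edges: (1,2)

Maximum flow: 7
Minimum cut: (1,2)
Partition: S = [0, 1], T = [2, 3, 4, 5, 6, 7, 8, 9, 10]

Max-flow min-cut theorem verified: both equal 7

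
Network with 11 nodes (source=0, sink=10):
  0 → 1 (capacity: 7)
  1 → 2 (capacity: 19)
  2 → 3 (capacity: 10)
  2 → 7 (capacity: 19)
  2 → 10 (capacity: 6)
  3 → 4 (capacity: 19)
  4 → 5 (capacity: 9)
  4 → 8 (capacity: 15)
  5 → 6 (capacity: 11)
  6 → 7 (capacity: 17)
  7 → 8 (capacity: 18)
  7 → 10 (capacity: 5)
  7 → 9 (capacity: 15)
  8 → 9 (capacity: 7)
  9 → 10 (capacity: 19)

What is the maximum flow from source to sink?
Maximum flow = 7

Max flow: 7

Flow assignment:
  0 → 1: 7/7
  1 → 2: 7/19
  2 → 7: 1/19
  2 → 10: 6/6
  7 → 10: 1/5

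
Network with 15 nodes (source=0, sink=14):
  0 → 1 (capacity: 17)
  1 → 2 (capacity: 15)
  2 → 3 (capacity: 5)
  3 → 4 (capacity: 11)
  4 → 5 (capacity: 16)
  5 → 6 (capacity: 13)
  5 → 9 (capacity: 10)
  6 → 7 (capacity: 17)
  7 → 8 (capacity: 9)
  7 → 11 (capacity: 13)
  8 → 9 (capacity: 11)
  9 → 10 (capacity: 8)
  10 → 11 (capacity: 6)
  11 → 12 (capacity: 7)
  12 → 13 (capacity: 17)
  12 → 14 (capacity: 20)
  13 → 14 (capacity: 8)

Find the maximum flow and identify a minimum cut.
Max flow = 5, Min cut edges: (2,3)

Maximum flow: 5
Minimum cut: (2,3)
Partition: S = [0, 1, 2], T = [3, 4, 5, 6, 7, 8, 9, 10, 11, 12, 13, 14]

Max-flow min-cut theorem verified: both equal 5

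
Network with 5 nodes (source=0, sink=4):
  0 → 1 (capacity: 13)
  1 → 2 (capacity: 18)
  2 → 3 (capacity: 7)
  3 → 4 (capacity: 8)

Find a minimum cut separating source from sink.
Min cut value = 7, edges: (2,3)

Min cut value: 7
Partition: S = [0, 1, 2], T = [3, 4]
Cut edges: (2,3)

By max-flow min-cut theorem, max flow = min cut = 7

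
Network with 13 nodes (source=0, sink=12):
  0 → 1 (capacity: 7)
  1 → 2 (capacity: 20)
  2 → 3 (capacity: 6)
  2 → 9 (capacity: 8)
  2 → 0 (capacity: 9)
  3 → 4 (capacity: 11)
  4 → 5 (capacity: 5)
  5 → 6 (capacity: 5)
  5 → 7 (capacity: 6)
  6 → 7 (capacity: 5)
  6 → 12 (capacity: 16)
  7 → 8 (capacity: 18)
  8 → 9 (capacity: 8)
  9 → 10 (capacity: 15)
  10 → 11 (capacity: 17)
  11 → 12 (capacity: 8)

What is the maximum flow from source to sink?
Maximum flow = 7

Max flow: 7

Flow assignment:
  0 → 1: 7/7
  1 → 2: 7/20
  2 → 9: 7/8
  9 → 10: 7/15
  10 → 11: 7/17
  11 → 12: 7/8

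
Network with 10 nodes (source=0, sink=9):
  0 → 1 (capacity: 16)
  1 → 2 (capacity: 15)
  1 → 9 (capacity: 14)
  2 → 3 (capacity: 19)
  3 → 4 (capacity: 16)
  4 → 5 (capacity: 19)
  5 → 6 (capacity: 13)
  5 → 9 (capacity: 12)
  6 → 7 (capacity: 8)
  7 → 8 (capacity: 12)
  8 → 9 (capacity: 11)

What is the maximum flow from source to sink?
Maximum flow = 16

Max flow: 16

Flow assignment:
  0 → 1: 16/16
  1 → 2: 2/15
  1 → 9: 14/14
  2 → 3: 2/19
  3 → 4: 2/16
  4 → 5: 2/19
  5 → 9: 2/12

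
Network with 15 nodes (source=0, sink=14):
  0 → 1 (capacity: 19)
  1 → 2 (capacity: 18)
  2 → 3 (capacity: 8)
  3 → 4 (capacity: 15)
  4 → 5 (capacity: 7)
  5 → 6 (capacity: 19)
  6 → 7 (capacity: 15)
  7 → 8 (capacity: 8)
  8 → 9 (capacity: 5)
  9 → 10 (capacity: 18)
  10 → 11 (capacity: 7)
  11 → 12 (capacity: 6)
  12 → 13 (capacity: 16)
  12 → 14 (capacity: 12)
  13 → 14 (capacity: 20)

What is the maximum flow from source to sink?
Maximum flow = 5

Max flow: 5

Flow assignment:
  0 → 1: 5/19
  1 → 2: 5/18
  2 → 3: 5/8
  3 → 4: 5/15
  4 → 5: 5/7
  5 → 6: 5/19
  6 → 7: 5/15
  7 → 8: 5/8
  8 → 9: 5/5
  9 → 10: 5/18
  10 → 11: 5/7
  11 → 12: 5/6
  12 → 14: 5/12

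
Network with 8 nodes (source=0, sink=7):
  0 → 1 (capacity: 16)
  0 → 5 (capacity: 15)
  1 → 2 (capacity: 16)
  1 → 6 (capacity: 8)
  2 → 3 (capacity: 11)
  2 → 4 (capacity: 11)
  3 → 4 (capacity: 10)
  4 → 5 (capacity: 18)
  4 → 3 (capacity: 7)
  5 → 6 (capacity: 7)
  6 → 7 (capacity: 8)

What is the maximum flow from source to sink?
Maximum flow = 8

Max flow: 8

Flow assignment:
  0 → 1: 8/16
  1 → 2: 7/16
  1 → 6: 1/8
  2 → 4: 7/11
  4 → 5: 7/18
  5 → 6: 7/7
  6 → 7: 8/8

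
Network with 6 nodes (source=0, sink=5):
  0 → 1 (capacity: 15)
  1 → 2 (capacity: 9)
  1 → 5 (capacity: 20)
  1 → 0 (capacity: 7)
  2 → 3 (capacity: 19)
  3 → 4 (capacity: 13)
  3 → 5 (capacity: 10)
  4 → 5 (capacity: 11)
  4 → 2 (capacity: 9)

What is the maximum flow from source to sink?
Maximum flow = 15

Max flow: 15

Flow assignment:
  0 → 1: 15/15
  1 → 5: 15/20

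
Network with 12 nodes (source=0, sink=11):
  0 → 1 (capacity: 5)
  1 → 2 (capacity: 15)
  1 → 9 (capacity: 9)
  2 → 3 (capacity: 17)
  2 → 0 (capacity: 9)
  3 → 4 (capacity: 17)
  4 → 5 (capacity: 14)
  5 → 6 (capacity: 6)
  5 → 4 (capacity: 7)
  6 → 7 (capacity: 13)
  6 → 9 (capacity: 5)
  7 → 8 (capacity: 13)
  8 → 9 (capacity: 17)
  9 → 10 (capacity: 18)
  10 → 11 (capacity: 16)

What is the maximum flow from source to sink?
Maximum flow = 5

Max flow: 5

Flow assignment:
  0 → 1: 5/5
  1 → 9: 5/9
  9 → 10: 5/18
  10 → 11: 5/16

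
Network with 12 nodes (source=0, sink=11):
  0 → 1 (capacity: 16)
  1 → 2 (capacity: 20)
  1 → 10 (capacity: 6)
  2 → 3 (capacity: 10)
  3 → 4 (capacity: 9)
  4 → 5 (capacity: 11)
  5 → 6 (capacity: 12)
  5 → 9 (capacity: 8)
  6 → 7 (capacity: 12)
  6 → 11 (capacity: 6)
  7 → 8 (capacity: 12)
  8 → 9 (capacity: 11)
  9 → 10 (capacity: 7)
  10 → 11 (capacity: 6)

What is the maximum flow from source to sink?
Maximum flow = 12

Max flow: 12

Flow assignment:
  0 → 1: 12/16
  1 → 2: 9/20
  1 → 10: 3/6
  2 → 3: 9/10
  3 → 4: 9/9
  4 → 5: 9/11
  5 → 6: 6/12
  5 → 9: 3/8
  6 → 11: 6/6
  9 → 10: 3/7
  10 → 11: 6/6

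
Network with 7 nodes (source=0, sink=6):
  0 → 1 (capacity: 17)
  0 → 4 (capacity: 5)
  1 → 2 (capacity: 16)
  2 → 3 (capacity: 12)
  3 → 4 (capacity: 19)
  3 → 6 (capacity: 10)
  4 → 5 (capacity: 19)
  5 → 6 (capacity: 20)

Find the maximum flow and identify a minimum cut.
Max flow = 17, Min cut edges: (0,4), (2,3)

Maximum flow: 17
Minimum cut: (0,4), (2,3)
Partition: S = [0, 1, 2], T = [3, 4, 5, 6]

Max-flow min-cut theorem verified: both equal 17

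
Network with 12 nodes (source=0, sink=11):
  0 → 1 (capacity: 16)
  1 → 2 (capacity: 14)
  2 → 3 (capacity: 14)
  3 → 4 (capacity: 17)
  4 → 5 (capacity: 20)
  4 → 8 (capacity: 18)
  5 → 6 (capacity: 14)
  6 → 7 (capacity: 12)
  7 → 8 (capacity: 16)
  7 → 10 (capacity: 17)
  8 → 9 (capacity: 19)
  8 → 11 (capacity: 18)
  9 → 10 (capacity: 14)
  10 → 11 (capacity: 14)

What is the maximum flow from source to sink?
Maximum flow = 14

Max flow: 14

Flow assignment:
  0 → 1: 14/16
  1 → 2: 14/14
  2 → 3: 14/14
  3 → 4: 14/17
  4 → 8: 14/18
  8 → 11: 14/18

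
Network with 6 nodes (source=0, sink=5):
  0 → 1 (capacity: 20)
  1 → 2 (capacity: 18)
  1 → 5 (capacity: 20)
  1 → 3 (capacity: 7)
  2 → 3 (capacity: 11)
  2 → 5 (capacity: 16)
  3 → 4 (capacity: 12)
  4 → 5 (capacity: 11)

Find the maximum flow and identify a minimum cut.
Max flow = 20, Min cut edges: (0,1)

Maximum flow: 20
Minimum cut: (0,1)
Partition: S = [0], T = [1, 2, 3, 4, 5]

Max-flow min-cut theorem verified: both equal 20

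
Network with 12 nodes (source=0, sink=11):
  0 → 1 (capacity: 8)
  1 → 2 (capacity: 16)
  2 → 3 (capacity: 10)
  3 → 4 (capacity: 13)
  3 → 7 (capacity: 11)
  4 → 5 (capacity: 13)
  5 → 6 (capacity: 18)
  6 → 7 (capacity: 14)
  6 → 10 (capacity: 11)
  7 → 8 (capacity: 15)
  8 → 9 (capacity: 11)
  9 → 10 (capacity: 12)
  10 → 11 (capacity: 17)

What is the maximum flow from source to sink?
Maximum flow = 8

Max flow: 8

Flow assignment:
  0 → 1: 8/8
  1 → 2: 8/16
  2 → 3: 8/10
  3 → 4: 8/13
  4 → 5: 8/13
  5 → 6: 8/18
  6 → 10: 8/11
  10 → 11: 8/17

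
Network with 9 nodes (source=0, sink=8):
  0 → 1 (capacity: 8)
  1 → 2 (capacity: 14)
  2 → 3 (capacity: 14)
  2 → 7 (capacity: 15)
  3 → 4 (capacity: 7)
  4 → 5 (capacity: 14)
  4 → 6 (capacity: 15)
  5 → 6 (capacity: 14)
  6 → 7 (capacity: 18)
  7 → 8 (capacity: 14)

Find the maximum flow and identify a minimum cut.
Max flow = 8, Min cut edges: (0,1)

Maximum flow: 8
Minimum cut: (0,1)
Partition: S = [0], T = [1, 2, 3, 4, 5, 6, 7, 8]

Max-flow min-cut theorem verified: both equal 8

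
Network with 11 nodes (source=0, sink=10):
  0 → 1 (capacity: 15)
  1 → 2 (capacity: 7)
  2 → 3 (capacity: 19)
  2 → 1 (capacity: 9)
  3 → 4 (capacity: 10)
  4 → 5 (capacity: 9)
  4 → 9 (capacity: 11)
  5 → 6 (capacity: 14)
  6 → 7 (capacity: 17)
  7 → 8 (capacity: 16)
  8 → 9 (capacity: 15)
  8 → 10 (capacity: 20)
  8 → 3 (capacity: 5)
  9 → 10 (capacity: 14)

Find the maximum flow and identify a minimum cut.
Max flow = 7, Min cut edges: (1,2)

Maximum flow: 7
Minimum cut: (1,2)
Partition: S = [0, 1], T = [2, 3, 4, 5, 6, 7, 8, 9, 10]

Max-flow min-cut theorem verified: both equal 7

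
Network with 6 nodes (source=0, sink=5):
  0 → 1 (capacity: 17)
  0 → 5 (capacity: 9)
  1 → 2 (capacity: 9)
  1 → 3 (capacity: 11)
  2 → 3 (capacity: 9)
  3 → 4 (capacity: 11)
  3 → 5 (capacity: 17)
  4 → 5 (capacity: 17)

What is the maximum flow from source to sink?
Maximum flow = 26

Max flow: 26

Flow assignment:
  0 → 1: 17/17
  0 → 5: 9/9
  1 → 2: 6/9
  1 → 3: 11/11
  2 → 3: 6/9
  3 → 5: 17/17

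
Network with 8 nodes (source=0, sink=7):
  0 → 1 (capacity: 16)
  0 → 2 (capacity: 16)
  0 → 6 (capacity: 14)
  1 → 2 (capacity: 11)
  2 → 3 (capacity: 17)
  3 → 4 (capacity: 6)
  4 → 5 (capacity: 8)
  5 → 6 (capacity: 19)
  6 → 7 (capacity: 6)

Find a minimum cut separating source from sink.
Min cut value = 6, edges: (6,7)

Min cut value: 6
Partition: S = [0, 1, 2, 3, 4, 5, 6], T = [7]
Cut edges: (6,7)

By max-flow min-cut theorem, max flow = min cut = 6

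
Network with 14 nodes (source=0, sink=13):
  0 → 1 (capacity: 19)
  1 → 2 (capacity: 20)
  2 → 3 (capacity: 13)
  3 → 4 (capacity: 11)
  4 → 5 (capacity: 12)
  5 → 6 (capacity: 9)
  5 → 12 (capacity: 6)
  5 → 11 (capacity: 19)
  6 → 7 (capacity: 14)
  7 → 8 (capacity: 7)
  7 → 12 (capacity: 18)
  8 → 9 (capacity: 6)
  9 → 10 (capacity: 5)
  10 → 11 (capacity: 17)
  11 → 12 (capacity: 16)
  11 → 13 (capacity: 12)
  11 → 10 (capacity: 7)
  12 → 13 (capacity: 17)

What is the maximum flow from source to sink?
Maximum flow = 11

Max flow: 11

Flow assignment:
  0 → 1: 11/19
  1 → 2: 11/20
  2 → 3: 11/13
  3 → 4: 11/11
  4 → 5: 11/12
  5 → 12: 6/6
  5 → 11: 5/19
  11 → 13: 5/12
  12 → 13: 6/17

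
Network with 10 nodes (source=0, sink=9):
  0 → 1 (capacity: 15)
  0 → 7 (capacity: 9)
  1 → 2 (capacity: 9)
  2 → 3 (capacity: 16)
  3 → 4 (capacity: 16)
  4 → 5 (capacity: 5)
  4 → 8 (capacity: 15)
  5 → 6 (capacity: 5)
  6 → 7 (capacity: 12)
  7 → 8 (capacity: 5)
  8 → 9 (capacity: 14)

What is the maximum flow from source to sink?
Maximum flow = 14

Max flow: 14

Flow assignment:
  0 → 1: 9/15
  0 → 7: 5/9
  1 → 2: 9/9
  2 → 3: 9/16
  3 → 4: 9/16
  4 → 8: 9/15
  7 → 8: 5/5
  8 → 9: 14/14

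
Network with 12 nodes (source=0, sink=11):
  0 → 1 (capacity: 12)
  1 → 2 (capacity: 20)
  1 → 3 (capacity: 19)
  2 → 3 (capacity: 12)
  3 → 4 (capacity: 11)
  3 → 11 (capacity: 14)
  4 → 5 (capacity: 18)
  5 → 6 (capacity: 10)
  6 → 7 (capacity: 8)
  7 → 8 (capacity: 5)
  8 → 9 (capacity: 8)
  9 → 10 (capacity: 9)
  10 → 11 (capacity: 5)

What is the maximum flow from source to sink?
Maximum flow = 12

Max flow: 12

Flow assignment:
  0 → 1: 12/12
  1 → 3: 12/19
  3 → 11: 12/14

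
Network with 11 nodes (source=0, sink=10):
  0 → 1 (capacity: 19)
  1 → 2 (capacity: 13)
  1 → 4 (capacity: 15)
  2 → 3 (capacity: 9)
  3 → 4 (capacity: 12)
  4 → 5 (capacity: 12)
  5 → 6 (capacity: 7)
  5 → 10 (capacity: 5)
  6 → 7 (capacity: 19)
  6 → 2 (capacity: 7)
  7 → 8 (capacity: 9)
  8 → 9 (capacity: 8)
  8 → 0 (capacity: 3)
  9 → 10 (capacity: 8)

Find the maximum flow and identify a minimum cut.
Max flow = 12, Min cut edges: (5,6), (5,10)

Maximum flow: 12
Minimum cut: (5,6), (5,10)
Partition: S = [0, 1, 2, 3, 4, 5], T = [6, 7, 8, 9, 10]

Max-flow min-cut theorem verified: both equal 12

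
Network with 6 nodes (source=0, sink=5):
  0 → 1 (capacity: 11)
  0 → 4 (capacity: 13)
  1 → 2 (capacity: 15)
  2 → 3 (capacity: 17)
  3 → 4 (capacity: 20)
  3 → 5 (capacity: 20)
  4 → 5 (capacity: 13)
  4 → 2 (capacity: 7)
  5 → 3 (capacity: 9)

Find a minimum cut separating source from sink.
Min cut value = 24, edges: (0,1), (0,4)

Min cut value: 24
Partition: S = [0], T = [1, 2, 3, 4, 5]
Cut edges: (0,1), (0,4)

By max-flow min-cut theorem, max flow = min cut = 24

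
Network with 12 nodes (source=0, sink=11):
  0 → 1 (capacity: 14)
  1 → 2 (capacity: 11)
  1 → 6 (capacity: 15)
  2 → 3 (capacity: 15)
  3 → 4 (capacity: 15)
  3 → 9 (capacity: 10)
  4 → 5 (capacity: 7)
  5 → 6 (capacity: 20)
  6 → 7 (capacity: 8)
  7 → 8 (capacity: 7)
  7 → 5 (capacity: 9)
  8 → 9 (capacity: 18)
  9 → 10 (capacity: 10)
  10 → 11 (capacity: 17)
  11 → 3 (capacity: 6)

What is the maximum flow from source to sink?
Maximum flow = 10

Max flow: 10

Flow assignment:
  0 → 1: 10/14
  1 → 2: 10/11
  2 → 3: 10/15
  3 → 9: 10/10
  9 → 10: 10/10
  10 → 11: 10/17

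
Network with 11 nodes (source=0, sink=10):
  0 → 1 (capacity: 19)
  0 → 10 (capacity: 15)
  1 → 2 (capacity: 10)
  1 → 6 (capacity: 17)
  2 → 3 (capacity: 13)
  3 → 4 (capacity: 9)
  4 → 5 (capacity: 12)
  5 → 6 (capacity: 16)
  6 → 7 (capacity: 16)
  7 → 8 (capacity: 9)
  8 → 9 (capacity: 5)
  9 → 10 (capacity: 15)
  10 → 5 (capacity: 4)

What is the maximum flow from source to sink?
Maximum flow = 20

Max flow: 20

Flow assignment:
  0 → 1: 5/19
  0 → 10: 15/15
  1 → 2: 2/10
  1 → 6: 3/17
  2 → 3: 2/13
  3 → 4: 2/9
  4 → 5: 2/12
  5 → 6: 2/16
  6 → 7: 5/16
  7 → 8: 5/9
  8 → 9: 5/5
  9 → 10: 5/15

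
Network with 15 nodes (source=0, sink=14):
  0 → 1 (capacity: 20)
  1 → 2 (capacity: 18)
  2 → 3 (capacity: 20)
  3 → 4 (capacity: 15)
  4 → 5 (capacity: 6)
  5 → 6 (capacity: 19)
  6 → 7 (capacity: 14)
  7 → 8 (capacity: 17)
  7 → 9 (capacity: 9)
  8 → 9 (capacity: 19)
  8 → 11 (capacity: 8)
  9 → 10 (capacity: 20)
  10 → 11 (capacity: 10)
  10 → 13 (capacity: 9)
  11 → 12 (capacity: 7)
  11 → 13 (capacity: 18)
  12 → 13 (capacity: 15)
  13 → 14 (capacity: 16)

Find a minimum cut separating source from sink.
Min cut value = 6, edges: (4,5)

Min cut value: 6
Partition: S = [0, 1, 2, 3, 4], T = [5, 6, 7, 8, 9, 10, 11, 12, 13, 14]
Cut edges: (4,5)

By max-flow min-cut theorem, max flow = min cut = 6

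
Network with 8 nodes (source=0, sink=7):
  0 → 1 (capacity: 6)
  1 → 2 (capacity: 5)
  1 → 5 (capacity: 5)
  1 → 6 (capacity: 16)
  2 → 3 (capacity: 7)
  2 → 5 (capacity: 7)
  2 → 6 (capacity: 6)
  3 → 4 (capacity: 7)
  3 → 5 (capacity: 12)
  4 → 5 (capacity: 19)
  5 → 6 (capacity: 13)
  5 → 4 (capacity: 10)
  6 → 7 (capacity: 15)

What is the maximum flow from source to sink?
Maximum flow = 6

Max flow: 6

Flow assignment:
  0 → 1: 6/6
  1 → 6: 6/16
  6 → 7: 6/15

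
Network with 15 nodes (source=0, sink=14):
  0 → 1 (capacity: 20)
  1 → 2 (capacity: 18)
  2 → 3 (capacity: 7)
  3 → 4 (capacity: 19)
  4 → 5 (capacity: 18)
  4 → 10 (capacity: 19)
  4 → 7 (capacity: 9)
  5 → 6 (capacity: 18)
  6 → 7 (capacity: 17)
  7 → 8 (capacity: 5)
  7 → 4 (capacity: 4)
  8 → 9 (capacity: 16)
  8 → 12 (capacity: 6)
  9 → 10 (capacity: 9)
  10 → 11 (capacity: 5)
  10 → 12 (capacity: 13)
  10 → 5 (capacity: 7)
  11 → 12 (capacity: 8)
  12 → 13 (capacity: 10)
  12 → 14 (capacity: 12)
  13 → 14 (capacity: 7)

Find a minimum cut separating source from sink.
Min cut value = 7, edges: (2,3)

Min cut value: 7
Partition: S = [0, 1, 2], T = [3, 4, 5, 6, 7, 8, 9, 10, 11, 12, 13, 14]
Cut edges: (2,3)

By max-flow min-cut theorem, max flow = min cut = 7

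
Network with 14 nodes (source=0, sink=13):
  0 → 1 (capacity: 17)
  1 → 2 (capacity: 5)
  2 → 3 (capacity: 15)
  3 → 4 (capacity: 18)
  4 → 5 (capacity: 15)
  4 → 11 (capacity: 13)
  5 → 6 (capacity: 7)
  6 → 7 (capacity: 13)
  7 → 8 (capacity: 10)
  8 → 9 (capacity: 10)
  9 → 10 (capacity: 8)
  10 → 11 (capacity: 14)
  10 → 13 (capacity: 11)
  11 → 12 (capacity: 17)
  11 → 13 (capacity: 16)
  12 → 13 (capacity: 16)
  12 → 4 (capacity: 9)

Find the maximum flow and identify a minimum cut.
Max flow = 5, Min cut edges: (1,2)

Maximum flow: 5
Minimum cut: (1,2)
Partition: S = [0, 1], T = [2, 3, 4, 5, 6, 7, 8, 9, 10, 11, 12, 13]

Max-flow min-cut theorem verified: both equal 5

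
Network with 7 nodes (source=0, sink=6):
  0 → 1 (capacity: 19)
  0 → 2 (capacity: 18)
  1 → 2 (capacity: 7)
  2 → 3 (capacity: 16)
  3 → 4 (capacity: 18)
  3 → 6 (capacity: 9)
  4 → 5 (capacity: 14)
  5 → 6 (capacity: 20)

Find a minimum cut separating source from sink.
Min cut value = 16, edges: (2,3)

Min cut value: 16
Partition: S = [0, 1, 2], T = [3, 4, 5, 6]
Cut edges: (2,3)

By max-flow min-cut theorem, max flow = min cut = 16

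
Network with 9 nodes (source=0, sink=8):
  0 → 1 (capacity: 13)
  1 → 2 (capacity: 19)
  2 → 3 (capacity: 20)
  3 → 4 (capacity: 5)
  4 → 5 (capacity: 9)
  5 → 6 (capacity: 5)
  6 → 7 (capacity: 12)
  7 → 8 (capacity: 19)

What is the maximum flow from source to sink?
Maximum flow = 5

Max flow: 5

Flow assignment:
  0 → 1: 5/13
  1 → 2: 5/19
  2 → 3: 5/20
  3 → 4: 5/5
  4 → 5: 5/9
  5 → 6: 5/5
  6 → 7: 5/12
  7 → 8: 5/19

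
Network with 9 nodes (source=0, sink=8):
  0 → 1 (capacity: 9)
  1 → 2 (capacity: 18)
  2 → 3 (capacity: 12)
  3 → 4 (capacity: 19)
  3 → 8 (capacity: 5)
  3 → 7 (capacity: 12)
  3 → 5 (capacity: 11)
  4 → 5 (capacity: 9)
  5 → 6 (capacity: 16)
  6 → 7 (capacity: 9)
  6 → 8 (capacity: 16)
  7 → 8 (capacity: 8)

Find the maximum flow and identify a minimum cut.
Max flow = 9, Min cut edges: (0,1)

Maximum flow: 9
Minimum cut: (0,1)
Partition: S = [0], T = [1, 2, 3, 4, 5, 6, 7, 8]

Max-flow min-cut theorem verified: both equal 9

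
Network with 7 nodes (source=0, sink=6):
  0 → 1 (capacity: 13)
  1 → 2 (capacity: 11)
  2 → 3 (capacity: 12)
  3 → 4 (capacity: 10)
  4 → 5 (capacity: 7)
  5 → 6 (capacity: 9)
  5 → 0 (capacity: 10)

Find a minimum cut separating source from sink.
Min cut value = 7, edges: (4,5)

Min cut value: 7
Partition: S = [0, 1, 2, 3, 4], T = [5, 6]
Cut edges: (4,5)

By max-flow min-cut theorem, max flow = min cut = 7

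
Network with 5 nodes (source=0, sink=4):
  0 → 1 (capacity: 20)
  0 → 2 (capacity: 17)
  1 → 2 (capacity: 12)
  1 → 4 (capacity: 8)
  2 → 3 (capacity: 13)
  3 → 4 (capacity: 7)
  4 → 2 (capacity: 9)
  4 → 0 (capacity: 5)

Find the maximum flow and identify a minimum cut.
Max flow = 15, Min cut edges: (1,4), (3,4)

Maximum flow: 15
Minimum cut: (1,4), (3,4)
Partition: S = [0, 1, 2, 3], T = [4]

Max-flow min-cut theorem verified: both equal 15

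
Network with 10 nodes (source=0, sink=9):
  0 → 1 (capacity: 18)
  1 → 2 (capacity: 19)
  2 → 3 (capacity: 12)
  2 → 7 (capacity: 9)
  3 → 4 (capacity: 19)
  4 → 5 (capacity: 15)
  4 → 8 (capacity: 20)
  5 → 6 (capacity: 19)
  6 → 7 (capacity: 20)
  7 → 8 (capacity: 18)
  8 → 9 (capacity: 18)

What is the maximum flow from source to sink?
Maximum flow = 18

Max flow: 18

Flow assignment:
  0 → 1: 18/18
  1 → 2: 18/19
  2 → 3: 9/12
  2 → 7: 9/9
  3 → 4: 9/19
  4 → 8: 9/20
  7 → 8: 9/18
  8 → 9: 18/18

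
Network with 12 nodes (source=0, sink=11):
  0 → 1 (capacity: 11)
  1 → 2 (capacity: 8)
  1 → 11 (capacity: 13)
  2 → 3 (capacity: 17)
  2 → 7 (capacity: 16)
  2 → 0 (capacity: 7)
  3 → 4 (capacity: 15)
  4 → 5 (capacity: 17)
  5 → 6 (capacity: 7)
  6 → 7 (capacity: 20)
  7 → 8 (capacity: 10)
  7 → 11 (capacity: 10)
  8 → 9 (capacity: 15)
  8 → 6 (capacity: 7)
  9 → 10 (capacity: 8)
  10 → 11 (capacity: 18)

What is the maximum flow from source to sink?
Maximum flow = 11

Max flow: 11

Flow assignment:
  0 → 1: 11/11
  1 → 11: 11/13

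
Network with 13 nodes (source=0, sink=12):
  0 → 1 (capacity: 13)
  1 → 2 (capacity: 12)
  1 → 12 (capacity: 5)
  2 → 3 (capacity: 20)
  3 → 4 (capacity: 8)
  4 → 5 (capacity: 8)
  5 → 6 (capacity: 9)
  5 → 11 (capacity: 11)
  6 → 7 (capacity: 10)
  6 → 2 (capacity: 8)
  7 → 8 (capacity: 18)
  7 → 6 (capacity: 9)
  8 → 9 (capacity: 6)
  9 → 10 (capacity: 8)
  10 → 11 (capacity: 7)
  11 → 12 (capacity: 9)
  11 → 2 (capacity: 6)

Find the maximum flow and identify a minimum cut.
Max flow = 13, Min cut edges: (1,12), (4,5)

Maximum flow: 13
Minimum cut: (1,12), (4,5)
Partition: S = [0, 1, 2, 3, 4], T = [5, 6, 7, 8, 9, 10, 11, 12]

Max-flow min-cut theorem verified: both equal 13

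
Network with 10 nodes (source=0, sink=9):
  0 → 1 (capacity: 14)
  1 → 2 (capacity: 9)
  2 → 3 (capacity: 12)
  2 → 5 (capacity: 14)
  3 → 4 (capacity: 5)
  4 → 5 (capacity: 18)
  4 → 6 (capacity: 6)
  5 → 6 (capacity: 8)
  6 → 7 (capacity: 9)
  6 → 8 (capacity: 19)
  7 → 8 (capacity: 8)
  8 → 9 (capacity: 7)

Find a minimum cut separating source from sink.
Min cut value = 7, edges: (8,9)

Min cut value: 7
Partition: S = [0, 1, 2, 3, 4, 5, 6, 7, 8], T = [9]
Cut edges: (8,9)

By max-flow min-cut theorem, max flow = min cut = 7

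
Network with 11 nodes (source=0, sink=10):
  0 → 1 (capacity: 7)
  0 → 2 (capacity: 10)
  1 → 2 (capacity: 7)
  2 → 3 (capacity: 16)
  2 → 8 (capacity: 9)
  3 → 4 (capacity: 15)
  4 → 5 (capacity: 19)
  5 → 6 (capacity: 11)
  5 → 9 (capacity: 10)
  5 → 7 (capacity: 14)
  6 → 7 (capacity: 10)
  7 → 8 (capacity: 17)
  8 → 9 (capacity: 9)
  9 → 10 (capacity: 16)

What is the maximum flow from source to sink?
Maximum flow = 16

Max flow: 16

Flow assignment:
  0 → 1: 7/7
  0 → 2: 9/10
  1 → 2: 7/7
  2 → 3: 8/16
  2 → 8: 8/9
  3 → 4: 8/15
  4 → 5: 8/19
  5 → 9: 8/10
  8 → 9: 8/9
  9 → 10: 16/16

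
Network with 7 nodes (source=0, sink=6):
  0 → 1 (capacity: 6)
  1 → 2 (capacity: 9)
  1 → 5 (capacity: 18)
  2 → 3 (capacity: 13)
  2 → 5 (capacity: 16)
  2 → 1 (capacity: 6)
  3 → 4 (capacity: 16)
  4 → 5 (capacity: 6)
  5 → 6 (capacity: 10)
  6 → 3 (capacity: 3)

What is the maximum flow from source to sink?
Maximum flow = 6

Max flow: 6

Flow assignment:
  0 → 1: 6/6
  1 → 5: 6/18
  5 → 6: 6/10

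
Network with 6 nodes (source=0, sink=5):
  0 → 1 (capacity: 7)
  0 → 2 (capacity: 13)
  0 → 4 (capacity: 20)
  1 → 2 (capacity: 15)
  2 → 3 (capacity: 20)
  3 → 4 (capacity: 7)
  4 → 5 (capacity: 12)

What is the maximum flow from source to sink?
Maximum flow = 12

Max flow: 12

Flow assignment:
  0 → 1: 7/7
  0 → 4: 5/20
  1 → 2: 7/15
  2 → 3: 7/20
  3 → 4: 7/7
  4 → 5: 12/12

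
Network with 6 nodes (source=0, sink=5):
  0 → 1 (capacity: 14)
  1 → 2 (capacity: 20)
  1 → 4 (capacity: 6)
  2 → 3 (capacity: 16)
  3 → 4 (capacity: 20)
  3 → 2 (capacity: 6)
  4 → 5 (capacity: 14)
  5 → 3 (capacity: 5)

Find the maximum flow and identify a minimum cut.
Max flow = 14, Min cut edges: (4,5)

Maximum flow: 14
Minimum cut: (4,5)
Partition: S = [0, 1, 2, 3, 4], T = [5]

Max-flow min-cut theorem verified: both equal 14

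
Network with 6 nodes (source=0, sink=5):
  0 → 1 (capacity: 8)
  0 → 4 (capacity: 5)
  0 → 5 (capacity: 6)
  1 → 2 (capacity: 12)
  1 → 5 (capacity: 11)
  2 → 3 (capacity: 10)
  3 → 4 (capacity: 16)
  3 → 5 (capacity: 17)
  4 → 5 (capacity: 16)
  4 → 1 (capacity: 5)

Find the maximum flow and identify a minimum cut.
Max flow = 19, Min cut edges: (0,1), (0,4), (0,5)

Maximum flow: 19
Minimum cut: (0,1), (0,4), (0,5)
Partition: S = [0], T = [1, 2, 3, 4, 5]

Max-flow min-cut theorem verified: both equal 19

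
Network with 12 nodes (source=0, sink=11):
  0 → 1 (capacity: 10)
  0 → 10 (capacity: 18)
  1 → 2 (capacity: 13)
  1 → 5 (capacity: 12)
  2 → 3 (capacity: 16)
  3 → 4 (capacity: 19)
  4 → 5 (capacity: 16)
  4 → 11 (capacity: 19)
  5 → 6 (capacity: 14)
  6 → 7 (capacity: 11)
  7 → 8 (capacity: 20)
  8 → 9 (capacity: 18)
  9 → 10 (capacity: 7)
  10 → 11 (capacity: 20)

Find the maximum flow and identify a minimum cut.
Max flow = 28, Min cut edges: (0,1), (0,10)

Maximum flow: 28
Minimum cut: (0,1), (0,10)
Partition: S = [0], T = [1, 2, 3, 4, 5, 6, 7, 8, 9, 10, 11]

Max-flow min-cut theorem verified: both equal 28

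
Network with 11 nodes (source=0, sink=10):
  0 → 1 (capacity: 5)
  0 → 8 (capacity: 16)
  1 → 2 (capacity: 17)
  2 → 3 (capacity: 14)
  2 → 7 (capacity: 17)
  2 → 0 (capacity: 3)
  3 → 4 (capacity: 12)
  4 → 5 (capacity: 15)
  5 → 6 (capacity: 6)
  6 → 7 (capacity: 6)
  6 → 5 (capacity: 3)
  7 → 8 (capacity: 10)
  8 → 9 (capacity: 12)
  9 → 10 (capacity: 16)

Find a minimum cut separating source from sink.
Min cut value = 12, edges: (8,9)

Min cut value: 12
Partition: S = [0, 1, 2, 3, 4, 5, 6, 7, 8], T = [9, 10]
Cut edges: (8,9)

By max-flow min-cut theorem, max flow = min cut = 12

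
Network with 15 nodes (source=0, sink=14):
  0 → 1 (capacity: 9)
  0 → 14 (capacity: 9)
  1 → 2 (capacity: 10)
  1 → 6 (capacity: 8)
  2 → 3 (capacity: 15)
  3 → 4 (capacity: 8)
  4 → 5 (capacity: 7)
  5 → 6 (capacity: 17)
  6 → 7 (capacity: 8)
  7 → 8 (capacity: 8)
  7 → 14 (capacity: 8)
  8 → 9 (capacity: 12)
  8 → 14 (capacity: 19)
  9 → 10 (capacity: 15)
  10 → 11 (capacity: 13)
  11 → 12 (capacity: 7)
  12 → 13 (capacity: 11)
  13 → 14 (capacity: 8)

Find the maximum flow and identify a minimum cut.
Max flow = 17, Min cut edges: (0,14), (6,7)

Maximum flow: 17
Minimum cut: (0,14), (6,7)
Partition: S = [0, 1, 2, 3, 4, 5, 6], T = [7, 8, 9, 10, 11, 12, 13, 14]

Max-flow min-cut theorem verified: both equal 17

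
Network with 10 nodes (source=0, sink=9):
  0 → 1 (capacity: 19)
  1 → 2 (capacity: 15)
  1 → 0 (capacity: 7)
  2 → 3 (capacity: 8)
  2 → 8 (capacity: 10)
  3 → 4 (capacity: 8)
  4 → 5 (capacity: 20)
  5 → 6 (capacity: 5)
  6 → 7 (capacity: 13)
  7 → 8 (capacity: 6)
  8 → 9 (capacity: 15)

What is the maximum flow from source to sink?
Maximum flow = 15

Max flow: 15

Flow assignment:
  0 → 1: 15/19
  1 → 2: 15/15
  2 → 3: 5/8
  2 → 8: 10/10
  3 → 4: 5/8
  4 → 5: 5/20
  5 → 6: 5/5
  6 → 7: 5/13
  7 → 8: 5/6
  8 → 9: 15/15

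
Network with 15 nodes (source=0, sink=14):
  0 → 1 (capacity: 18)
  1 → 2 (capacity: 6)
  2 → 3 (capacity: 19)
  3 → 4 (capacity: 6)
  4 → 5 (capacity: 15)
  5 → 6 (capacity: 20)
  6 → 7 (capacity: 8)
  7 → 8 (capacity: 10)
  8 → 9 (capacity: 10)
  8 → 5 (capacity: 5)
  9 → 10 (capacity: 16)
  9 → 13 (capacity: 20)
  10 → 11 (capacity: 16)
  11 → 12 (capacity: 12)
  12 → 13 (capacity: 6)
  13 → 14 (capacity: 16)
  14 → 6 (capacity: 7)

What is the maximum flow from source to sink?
Maximum flow = 6

Max flow: 6

Flow assignment:
  0 → 1: 6/18
  1 → 2: 6/6
  2 → 3: 6/19
  3 → 4: 6/6
  4 → 5: 6/15
  5 → 6: 6/20
  6 → 7: 6/8
  7 → 8: 6/10
  8 → 9: 6/10
  9 → 13: 6/20
  13 → 14: 6/16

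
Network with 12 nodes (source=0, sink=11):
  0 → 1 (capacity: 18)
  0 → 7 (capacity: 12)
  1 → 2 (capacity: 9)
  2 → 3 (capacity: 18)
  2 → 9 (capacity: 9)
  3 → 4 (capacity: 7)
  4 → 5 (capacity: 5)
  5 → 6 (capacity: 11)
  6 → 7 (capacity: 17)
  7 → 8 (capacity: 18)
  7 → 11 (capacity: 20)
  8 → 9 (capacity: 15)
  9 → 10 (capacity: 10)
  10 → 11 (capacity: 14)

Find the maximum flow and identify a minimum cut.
Max flow = 21, Min cut edges: (0,7), (1,2)

Maximum flow: 21
Minimum cut: (0,7), (1,2)
Partition: S = [0, 1], T = [2, 3, 4, 5, 6, 7, 8, 9, 10, 11]

Max-flow min-cut theorem verified: both equal 21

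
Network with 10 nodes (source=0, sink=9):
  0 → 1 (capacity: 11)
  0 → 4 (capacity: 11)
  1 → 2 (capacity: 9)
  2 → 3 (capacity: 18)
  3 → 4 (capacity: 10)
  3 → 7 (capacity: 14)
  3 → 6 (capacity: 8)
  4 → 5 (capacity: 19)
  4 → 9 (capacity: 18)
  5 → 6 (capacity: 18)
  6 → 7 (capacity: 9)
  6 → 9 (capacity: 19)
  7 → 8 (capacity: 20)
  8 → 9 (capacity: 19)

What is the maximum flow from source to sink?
Maximum flow = 20

Max flow: 20

Flow assignment:
  0 → 1: 9/11
  0 → 4: 11/11
  1 → 2: 9/9
  2 → 3: 9/18
  3 → 4: 7/10
  3 → 6: 2/8
  4 → 9: 18/18
  6 → 9: 2/19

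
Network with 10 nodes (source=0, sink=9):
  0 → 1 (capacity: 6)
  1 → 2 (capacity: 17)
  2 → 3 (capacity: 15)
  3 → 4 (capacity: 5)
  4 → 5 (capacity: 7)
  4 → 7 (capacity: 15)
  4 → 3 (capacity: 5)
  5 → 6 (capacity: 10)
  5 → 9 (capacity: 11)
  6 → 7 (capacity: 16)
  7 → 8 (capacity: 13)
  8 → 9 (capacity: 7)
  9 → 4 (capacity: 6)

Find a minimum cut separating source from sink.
Min cut value = 5, edges: (3,4)

Min cut value: 5
Partition: S = [0, 1, 2, 3], T = [4, 5, 6, 7, 8, 9]
Cut edges: (3,4)

By max-flow min-cut theorem, max flow = min cut = 5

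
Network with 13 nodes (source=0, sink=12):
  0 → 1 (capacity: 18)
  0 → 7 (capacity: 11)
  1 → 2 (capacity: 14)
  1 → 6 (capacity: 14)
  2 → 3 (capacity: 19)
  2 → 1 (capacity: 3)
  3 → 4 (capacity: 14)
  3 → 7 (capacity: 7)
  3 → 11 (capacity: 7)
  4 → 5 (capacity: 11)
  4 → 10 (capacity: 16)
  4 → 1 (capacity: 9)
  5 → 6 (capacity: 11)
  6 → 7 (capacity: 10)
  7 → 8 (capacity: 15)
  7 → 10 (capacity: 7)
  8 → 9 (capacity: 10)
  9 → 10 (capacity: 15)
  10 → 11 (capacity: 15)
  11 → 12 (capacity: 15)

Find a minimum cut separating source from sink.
Min cut value = 15, edges: (11,12)

Min cut value: 15
Partition: S = [0, 1, 2, 3, 4, 5, 6, 7, 8, 9, 10, 11], T = [12]
Cut edges: (11,12)

By max-flow min-cut theorem, max flow = min cut = 15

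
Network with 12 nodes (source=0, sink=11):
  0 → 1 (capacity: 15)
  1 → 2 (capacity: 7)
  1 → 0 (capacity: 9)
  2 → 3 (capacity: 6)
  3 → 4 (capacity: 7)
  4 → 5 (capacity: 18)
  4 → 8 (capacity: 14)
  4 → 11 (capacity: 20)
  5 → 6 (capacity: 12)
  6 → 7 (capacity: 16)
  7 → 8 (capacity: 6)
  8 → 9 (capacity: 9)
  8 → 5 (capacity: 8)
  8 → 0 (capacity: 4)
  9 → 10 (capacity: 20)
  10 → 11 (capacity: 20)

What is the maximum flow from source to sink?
Maximum flow = 6

Max flow: 6

Flow assignment:
  0 → 1: 6/15
  1 → 2: 6/7
  2 → 3: 6/6
  3 → 4: 6/7
  4 → 11: 6/20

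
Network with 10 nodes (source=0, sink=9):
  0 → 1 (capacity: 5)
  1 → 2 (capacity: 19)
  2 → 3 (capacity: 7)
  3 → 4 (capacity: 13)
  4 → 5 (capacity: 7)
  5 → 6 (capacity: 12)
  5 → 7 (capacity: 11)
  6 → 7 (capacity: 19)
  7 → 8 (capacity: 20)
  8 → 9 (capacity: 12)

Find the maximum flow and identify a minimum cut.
Max flow = 5, Min cut edges: (0,1)

Maximum flow: 5
Minimum cut: (0,1)
Partition: S = [0], T = [1, 2, 3, 4, 5, 6, 7, 8, 9]

Max-flow min-cut theorem verified: both equal 5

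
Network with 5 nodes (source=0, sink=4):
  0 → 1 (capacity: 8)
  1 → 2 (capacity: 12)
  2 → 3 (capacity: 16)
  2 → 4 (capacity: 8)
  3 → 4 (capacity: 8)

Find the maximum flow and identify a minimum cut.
Max flow = 8, Min cut edges: (0,1)

Maximum flow: 8
Minimum cut: (0,1)
Partition: S = [0], T = [1, 2, 3, 4]

Max-flow min-cut theorem verified: both equal 8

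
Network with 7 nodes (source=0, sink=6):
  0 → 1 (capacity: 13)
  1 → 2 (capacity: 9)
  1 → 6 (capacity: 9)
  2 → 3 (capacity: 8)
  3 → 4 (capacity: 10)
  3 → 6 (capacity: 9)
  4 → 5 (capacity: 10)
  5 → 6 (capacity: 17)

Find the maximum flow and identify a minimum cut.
Max flow = 13, Min cut edges: (0,1)

Maximum flow: 13
Minimum cut: (0,1)
Partition: S = [0], T = [1, 2, 3, 4, 5, 6]

Max-flow min-cut theorem verified: both equal 13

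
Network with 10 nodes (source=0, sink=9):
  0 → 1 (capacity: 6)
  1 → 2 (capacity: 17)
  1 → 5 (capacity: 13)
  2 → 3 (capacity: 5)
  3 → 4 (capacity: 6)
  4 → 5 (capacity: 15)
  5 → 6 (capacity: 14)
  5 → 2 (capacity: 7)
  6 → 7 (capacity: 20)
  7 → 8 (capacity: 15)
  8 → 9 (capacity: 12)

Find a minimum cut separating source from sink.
Min cut value = 6, edges: (0,1)

Min cut value: 6
Partition: S = [0], T = [1, 2, 3, 4, 5, 6, 7, 8, 9]
Cut edges: (0,1)

By max-flow min-cut theorem, max flow = min cut = 6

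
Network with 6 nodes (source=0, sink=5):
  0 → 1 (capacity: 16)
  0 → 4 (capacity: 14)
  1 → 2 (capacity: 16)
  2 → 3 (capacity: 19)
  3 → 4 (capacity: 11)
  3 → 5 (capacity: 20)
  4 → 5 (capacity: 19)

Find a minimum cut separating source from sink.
Min cut value = 30, edges: (0,4), (1,2)

Min cut value: 30
Partition: S = [0, 1], T = [2, 3, 4, 5]
Cut edges: (0,4), (1,2)

By max-flow min-cut theorem, max flow = min cut = 30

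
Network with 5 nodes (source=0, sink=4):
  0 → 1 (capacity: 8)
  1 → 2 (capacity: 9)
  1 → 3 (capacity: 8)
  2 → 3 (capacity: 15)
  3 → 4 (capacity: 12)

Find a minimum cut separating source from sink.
Min cut value = 8, edges: (0,1)

Min cut value: 8
Partition: S = [0], T = [1, 2, 3, 4]
Cut edges: (0,1)

By max-flow min-cut theorem, max flow = min cut = 8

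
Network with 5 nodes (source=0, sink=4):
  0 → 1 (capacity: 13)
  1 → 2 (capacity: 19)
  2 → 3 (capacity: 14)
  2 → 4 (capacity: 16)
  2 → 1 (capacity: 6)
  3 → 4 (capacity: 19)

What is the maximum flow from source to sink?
Maximum flow = 13

Max flow: 13

Flow assignment:
  0 → 1: 13/13
  1 → 2: 13/19
  2 → 4: 13/16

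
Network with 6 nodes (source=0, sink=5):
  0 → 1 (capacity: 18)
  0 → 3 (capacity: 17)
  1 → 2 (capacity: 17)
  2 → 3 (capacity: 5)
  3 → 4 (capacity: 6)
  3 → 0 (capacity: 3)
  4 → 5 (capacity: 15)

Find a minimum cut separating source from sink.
Min cut value = 6, edges: (3,4)

Min cut value: 6
Partition: S = [0, 1, 2, 3], T = [4, 5]
Cut edges: (3,4)

By max-flow min-cut theorem, max flow = min cut = 6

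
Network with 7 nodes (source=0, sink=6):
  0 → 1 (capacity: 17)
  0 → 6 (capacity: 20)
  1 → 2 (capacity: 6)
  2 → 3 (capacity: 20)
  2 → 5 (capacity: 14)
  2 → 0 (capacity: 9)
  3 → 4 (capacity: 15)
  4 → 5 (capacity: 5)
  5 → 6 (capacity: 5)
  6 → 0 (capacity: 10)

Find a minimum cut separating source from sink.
Min cut value = 25, edges: (0,6), (5,6)

Min cut value: 25
Partition: S = [0, 1, 2, 3, 4, 5], T = [6]
Cut edges: (0,6), (5,6)

By max-flow min-cut theorem, max flow = min cut = 25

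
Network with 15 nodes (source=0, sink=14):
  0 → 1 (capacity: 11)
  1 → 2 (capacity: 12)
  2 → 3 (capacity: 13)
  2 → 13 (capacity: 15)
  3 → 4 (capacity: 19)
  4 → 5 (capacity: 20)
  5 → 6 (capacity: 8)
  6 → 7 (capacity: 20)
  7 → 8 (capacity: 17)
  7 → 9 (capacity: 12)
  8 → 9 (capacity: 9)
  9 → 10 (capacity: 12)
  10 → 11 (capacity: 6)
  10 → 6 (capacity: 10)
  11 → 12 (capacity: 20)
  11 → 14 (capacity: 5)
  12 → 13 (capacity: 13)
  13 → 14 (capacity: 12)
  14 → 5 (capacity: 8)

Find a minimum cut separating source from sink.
Min cut value = 11, edges: (0,1)

Min cut value: 11
Partition: S = [0], T = [1, 2, 3, 4, 5, 6, 7, 8, 9, 10, 11, 12, 13, 14]
Cut edges: (0,1)

By max-flow min-cut theorem, max flow = min cut = 11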